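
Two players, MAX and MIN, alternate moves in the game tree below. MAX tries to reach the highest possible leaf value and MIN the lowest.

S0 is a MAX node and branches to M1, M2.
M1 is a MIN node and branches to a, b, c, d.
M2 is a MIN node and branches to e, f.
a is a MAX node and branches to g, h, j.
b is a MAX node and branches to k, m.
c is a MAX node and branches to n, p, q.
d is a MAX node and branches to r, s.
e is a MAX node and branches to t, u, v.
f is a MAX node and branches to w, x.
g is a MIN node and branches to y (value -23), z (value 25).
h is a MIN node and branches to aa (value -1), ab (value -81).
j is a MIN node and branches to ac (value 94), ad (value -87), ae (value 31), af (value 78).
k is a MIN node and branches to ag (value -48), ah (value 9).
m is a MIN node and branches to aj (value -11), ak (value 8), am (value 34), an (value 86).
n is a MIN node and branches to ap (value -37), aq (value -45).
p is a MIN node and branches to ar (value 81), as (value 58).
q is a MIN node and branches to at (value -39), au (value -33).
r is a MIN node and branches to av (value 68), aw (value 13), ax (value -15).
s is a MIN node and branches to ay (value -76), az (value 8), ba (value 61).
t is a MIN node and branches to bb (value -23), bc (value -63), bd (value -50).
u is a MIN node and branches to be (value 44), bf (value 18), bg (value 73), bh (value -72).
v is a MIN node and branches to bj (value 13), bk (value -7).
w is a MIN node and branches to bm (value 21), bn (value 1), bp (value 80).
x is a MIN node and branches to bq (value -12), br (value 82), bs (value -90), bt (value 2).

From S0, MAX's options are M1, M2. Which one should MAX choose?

M2

g (MIN): min(-23, 25) = -23
h (MIN): min(-1, -81) = -81
j (MIN): min(94, -87, 31, 78) = -87
a (MAX): max(-23, -81, -87) = -23
k (MIN): min(-48, 9) = -48
m (MIN): min(-11, 8, 34, 86) = -11
b (MAX): max(-48, -11) = -11
n (MIN): min(-37, -45) = -45
p (MIN): min(81, 58) = 58
q (MIN): min(-39, -33) = -39
c (MAX): max(-45, 58, -39) = 58
r (MIN): min(68, 13, -15) = -15
s (MIN): min(-76, 8, 61) = -76
d (MAX): max(-15, -76) = -15
M1 (MIN): min(-23, -11, 58, -15) = -23
t (MIN): min(-23, -63, -50) = -63
u (MIN): min(44, 18, 73, -72) = -72
v (MIN): min(13, -7) = -7
e (MAX): max(-63, -72, -7) = -7
w (MIN): min(21, 1, 80) = 1
x (MIN): min(-12, 82, -90, 2) = -90
f (MAX): max(1, -90) = 1
M2 (MIN): min(-7, 1) = -7
S0 (MAX): max(-23, -7) = -7
MAX at S0 wants the highest of {M1=-23, M2=-7}, so chooses M2.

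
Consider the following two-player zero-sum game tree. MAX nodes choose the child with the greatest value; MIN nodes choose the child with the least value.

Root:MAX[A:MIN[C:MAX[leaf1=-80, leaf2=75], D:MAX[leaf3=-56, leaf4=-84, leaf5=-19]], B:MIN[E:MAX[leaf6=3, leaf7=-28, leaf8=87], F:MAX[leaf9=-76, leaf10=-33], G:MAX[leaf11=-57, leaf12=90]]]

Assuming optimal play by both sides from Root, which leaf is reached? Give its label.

leaf5

C (MAX): max(-80, 75) = 75
D (MAX): max(-56, -84, -19) = -19
A (MIN): min(75, -19) = -19
E (MAX): max(3, -28, 87) = 87
F (MAX): max(-76, -33) = -33
G (MAX): max(-57, 90) = 90
B (MIN): min(87, -33, 90) = -33
Root (MAX): max(-19, -33) = -19
At Root, MAX picks A (highest: -19).
At A, MIN picks D (lowest: -19).
At D, MAX picks leaf5 (highest: -19).
Terminal value -19.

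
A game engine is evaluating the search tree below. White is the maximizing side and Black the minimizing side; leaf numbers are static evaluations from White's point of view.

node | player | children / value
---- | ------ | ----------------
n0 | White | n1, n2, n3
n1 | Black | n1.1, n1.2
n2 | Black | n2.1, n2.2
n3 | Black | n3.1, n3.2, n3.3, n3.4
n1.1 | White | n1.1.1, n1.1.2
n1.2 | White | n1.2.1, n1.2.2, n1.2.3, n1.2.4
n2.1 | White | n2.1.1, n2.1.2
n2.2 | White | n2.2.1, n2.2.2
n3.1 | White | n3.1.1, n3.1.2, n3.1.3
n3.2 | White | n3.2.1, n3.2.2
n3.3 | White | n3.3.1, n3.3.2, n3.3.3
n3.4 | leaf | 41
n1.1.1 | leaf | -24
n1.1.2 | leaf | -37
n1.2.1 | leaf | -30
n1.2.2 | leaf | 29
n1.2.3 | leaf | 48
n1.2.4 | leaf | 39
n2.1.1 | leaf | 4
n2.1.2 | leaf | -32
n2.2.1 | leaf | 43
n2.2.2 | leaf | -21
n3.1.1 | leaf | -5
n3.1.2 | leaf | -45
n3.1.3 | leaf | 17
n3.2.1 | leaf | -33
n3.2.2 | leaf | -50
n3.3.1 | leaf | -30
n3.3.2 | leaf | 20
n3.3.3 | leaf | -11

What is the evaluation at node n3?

-33

n3.1 (White): max(-5, -45, 17) = 17
n3.2 (White): max(-33, -50) = -33
n3.3 (White): max(-30, 20, -11) = 20
n3 (Black): min(17, -33, 20, 41) = -33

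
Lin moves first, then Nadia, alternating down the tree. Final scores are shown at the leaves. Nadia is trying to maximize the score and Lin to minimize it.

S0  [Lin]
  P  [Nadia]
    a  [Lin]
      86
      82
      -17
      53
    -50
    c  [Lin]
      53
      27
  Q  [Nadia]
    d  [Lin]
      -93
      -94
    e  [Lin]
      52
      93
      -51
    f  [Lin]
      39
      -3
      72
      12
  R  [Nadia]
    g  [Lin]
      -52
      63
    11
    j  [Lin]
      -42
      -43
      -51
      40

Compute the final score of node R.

11

g (Lin): min(-52, 63) = -52
j (Lin): min(-42, -43, -51, 40) = -51
R (Nadia): max(-52, 11, -51) = 11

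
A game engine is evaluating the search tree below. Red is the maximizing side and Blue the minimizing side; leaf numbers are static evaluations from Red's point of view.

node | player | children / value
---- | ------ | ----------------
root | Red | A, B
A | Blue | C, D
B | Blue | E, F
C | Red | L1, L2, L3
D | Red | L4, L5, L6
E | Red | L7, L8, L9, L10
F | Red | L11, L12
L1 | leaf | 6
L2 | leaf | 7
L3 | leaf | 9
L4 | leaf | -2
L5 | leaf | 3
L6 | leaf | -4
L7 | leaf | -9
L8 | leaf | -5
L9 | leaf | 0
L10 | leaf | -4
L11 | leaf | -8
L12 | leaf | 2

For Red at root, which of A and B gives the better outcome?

C (Red): max(6, 7, 9) = 9
D (Red): max(-2, 3, -4) = 3
A (Blue): min(9, 3) = 3
E (Red): max(-9, -5, 0, -4) = 0
F (Red): max(-8, 2) = 2
B (Blue): min(0, 2) = 0
Red prefers the higher value; A=3, B=0. A is better since 3 > 0.

A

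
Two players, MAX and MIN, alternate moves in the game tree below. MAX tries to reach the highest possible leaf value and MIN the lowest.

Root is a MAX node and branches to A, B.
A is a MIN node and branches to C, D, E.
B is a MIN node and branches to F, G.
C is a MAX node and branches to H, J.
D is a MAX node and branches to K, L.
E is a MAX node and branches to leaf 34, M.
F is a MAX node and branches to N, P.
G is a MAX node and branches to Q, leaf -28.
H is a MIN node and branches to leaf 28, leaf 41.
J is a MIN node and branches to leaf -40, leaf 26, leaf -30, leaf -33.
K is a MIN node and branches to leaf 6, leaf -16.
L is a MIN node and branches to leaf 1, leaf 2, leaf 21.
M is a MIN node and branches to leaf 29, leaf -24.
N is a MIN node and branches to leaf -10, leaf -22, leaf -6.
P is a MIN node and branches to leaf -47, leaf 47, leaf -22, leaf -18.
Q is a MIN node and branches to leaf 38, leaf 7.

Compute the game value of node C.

28

H (MIN): min(28, 41) = 28
J (MIN): min(-40, 26, -30, -33) = -40
C (MAX): max(28, -40) = 28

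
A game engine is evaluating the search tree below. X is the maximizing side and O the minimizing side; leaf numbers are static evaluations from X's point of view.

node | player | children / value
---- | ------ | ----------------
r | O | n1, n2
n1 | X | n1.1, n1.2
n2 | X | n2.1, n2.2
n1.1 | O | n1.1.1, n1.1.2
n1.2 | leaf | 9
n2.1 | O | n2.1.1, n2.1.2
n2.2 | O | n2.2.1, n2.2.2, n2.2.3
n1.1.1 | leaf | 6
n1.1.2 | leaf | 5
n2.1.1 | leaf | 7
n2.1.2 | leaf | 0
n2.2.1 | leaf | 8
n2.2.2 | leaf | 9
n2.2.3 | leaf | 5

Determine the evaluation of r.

5

n1.1 (O): min(6, 5) = 5
n1 (X): max(5, 9) = 9
n2.1 (O): min(7, 0) = 0
n2.2 (O): min(8, 9, 5) = 5
n2 (X): max(0, 5) = 5
r (O): min(9, 5) = 5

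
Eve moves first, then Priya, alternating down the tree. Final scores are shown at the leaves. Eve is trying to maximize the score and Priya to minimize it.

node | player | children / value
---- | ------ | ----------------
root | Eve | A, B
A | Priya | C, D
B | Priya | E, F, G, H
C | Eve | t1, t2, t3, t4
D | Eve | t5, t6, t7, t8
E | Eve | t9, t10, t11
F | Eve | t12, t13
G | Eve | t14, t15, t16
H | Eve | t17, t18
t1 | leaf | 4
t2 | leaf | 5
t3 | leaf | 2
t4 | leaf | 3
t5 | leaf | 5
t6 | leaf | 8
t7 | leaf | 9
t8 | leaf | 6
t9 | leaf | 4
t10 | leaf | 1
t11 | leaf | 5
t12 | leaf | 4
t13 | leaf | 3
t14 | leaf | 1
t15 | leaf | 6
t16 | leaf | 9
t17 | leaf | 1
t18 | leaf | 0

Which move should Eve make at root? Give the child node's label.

C (Eve): max(4, 5, 2, 3) = 5
D (Eve): max(5, 8, 9, 6) = 9
A (Priya): min(5, 9) = 5
E (Eve): max(4, 1, 5) = 5
F (Eve): max(4, 3) = 4
G (Eve): max(1, 6, 9) = 9
H (Eve): max(1, 0) = 1
B (Priya): min(5, 4, 9, 1) = 1
root (Eve): max(5, 1) = 5
Eve at root wants the highest of {A=5, B=1}, so chooses A.

A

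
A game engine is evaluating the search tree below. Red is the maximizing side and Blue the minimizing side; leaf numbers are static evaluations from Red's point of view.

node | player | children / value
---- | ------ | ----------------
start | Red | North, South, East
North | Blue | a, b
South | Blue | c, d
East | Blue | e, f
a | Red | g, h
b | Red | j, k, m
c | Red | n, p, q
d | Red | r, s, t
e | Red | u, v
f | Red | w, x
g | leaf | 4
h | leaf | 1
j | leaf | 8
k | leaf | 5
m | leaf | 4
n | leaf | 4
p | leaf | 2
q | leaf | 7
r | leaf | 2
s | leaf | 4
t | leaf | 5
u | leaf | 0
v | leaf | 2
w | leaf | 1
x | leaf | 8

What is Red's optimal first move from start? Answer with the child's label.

South

a (Red): max(4, 1) = 4
b (Red): max(8, 5, 4) = 8
North (Blue): min(4, 8) = 4
c (Red): max(4, 2, 7) = 7
d (Red): max(2, 4, 5) = 5
South (Blue): min(7, 5) = 5
e (Red): max(0, 2) = 2
f (Red): max(1, 8) = 8
East (Blue): min(2, 8) = 2
start (Red): max(4, 5, 2) = 5
Red at start wants the highest of {North=4, South=5, East=2}, so chooses South.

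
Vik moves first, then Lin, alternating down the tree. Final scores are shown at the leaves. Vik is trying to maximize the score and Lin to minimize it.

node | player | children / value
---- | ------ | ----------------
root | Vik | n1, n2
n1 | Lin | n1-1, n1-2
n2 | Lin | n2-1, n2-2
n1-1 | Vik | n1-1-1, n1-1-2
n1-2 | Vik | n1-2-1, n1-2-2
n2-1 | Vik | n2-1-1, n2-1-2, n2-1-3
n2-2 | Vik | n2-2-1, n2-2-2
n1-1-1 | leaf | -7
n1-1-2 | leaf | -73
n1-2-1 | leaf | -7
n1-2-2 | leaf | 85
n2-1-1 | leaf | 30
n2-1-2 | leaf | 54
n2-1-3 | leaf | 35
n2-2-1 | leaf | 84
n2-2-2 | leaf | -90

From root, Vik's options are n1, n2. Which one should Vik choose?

n1-1 (Vik): max(-7, -73) = -7
n1-2 (Vik): max(-7, 85) = 85
n1 (Lin): min(-7, 85) = -7
n2-1 (Vik): max(30, 54, 35) = 54
n2-2 (Vik): max(84, -90) = 84
n2 (Lin): min(54, 84) = 54
root (Vik): max(-7, 54) = 54
Vik at root wants the highest of {n1=-7, n2=54}, so chooses n2.

n2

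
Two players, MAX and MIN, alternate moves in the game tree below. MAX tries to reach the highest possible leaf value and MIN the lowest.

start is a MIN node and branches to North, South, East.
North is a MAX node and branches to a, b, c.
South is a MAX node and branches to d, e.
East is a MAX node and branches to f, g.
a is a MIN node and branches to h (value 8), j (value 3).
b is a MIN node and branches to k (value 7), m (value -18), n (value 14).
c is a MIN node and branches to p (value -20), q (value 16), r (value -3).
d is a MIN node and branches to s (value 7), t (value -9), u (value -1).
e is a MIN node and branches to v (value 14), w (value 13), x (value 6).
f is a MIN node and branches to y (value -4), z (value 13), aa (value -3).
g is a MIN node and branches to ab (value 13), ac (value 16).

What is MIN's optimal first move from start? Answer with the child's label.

North

a (MIN): min(8, 3) = 3
b (MIN): min(7, -18, 14) = -18
c (MIN): min(-20, 16, -3) = -20
North (MAX): max(3, -18, -20) = 3
d (MIN): min(7, -9, -1) = -9
e (MIN): min(14, 13, 6) = 6
South (MAX): max(-9, 6) = 6
f (MIN): min(-4, 13, -3) = -4
g (MIN): min(13, 16) = 13
East (MAX): max(-4, 13) = 13
start (MIN): min(3, 6, 13) = 3
MIN at start wants the lowest of {North=3, South=6, East=13}, so chooses North.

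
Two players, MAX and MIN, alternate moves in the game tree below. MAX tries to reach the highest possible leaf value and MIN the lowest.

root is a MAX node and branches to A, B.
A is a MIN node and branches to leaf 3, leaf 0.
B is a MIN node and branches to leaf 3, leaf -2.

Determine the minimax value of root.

A (MIN): min(3, 0) = 0
B (MIN): min(3, -2) = -2
root (MAX): max(0, -2) = 0

0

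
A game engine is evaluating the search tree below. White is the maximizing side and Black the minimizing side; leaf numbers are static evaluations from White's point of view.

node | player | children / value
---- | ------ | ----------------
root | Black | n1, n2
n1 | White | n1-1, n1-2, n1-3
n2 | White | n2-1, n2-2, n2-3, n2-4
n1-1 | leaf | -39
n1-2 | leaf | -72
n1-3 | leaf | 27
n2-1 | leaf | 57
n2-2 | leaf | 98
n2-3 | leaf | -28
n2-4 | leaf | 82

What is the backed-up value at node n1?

n1 (White): max(-39, -72, 27) = 27

27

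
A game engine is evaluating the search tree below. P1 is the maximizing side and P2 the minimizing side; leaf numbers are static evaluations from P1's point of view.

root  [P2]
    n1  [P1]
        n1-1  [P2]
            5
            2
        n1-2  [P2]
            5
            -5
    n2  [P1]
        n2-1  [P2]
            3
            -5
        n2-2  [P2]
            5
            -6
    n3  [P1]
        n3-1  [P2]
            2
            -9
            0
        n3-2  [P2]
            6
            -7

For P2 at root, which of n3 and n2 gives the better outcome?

n3-1 (P2): min(2, -9, 0) = -9
n3-2 (P2): min(6, -7) = -7
n3 (P1): max(-9, -7) = -7
n2-1 (P2): min(3, -5) = -5
n2-2 (P2): min(5, -6) = -6
n2 (P1): max(-5, -6) = -5
P2 prefers the lower value; n3=-7, n2=-5. n3 is better since -7 < -5.

n3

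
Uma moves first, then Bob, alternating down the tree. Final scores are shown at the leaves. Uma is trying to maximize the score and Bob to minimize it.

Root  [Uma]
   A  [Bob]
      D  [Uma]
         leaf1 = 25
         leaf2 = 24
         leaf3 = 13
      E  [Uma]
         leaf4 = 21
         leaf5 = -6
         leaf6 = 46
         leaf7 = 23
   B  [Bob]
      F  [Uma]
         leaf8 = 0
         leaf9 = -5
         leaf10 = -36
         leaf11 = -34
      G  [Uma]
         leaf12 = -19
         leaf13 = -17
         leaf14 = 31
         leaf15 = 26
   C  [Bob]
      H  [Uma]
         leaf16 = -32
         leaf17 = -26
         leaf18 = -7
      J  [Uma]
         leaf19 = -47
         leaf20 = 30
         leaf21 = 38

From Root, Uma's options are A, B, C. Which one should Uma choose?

A

D (Uma): max(25, 24, 13) = 25
E (Uma): max(21, -6, 46, 23) = 46
A (Bob): min(25, 46) = 25
F (Uma): max(0, -5, -36, -34) = 0
G (Uma): max(-19, -17, 31, 26) = 31
B (Bob): min(0, 31) = 0
H (Uma): max(-32, -26, -7) = -7
J (Uma): max(-47, 30, 38) = 38
C (Bob): min(-7, 38) = -7
Root (Uma): max(25, 0, -7) = 25
Uma at Root wants the highest of {A=25, B=0, C=-7}, so chooses A.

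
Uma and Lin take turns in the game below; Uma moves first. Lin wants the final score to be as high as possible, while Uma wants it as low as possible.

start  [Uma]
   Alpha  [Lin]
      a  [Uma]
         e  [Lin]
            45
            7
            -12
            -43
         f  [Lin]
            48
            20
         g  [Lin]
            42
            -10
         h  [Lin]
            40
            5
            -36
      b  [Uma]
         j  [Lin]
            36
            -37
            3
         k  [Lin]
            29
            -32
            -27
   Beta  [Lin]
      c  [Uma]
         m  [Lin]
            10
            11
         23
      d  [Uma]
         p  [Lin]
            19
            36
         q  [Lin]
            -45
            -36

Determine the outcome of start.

11

e (Lin): max(45, 7, -12, -43) = 45
f (Lin): max(48, 20) = 48
g (Lin): max(42, -10) = 42
h (Lin): max(40, 5, -36) = 40
a (Uma): min(45, 48, 42, 40) = 40
j (Lin): max(36, -37, 3) = 36
k (Lin): max(29, -32, -27) = 29
b (Uma): min(36, 29) = 29
Alpha (Lin): max(40, 29) = 40
m (Lin): max(10, 11) = 11
c (Uma): min(11, 23) = 11
p (Lin): max(19, 36) = 36
q (Lin): max(-45, -36) = -36
d (Uma): min(36, -36) = -36
Beta (Lin): max(11, -36) = 11
start (Uma): min(40, 11) = 11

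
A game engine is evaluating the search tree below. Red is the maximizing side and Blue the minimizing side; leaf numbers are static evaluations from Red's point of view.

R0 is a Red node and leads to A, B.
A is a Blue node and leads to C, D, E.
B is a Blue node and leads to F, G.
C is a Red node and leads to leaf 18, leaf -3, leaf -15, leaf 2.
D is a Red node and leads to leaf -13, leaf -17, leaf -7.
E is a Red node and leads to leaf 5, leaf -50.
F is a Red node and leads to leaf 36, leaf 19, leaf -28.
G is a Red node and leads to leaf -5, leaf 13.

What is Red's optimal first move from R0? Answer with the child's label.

B

C (Red): max(18, -3, -15, 2) = 18
D (Red): max(-13, -17, -7) = -7
E (Red): max(5, -50) = 5
A (Blue): min(18, -7, 5) = -7
F (Red): max(36, 19, -28) = 36
G (Red): max(-5, 13) = 13
B (Blue): min(36, 13) = 13
R0 (Red): max(-7, 13) = 13
Red at R0 wants the highest of {A=-7, B=13}, so chooses B.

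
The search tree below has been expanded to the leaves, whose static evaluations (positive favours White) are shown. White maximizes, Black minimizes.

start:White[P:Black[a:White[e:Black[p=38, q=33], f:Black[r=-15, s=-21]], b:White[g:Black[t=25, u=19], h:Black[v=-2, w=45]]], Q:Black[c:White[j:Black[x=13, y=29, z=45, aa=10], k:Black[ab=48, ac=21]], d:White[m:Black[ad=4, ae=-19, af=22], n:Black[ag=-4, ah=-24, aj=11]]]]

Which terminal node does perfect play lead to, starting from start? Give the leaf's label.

e (Black): min(38, 33) = 33
f (Black): min(-15, -21) = -21
a (White): max(33, -21) = 33
g (Black): min(25, 19) = 19
h (Black): min(-2, 45) = -2
b (White): max(19, -2) = 19
P (Black): min(33, 19) = 19
j (Black): min(13, 29, 45, 10) = 10
k (Black): min(48, 21) = 21
c (White): max(10, 21) = 21
m (Black): min(4, -19, 22) = -19
n (Black): min(-4, -24, 11) = -24
d (White): max(-19, -24) = -19
Q (Black): min(21, -19) = -19
start (White): max(19, -19) = 19
At start, White picks P (highest: 19).
At P, Black picks b (lowest: 19).
At b, White picks g (highest: 19).
At g, Black picks u (lowest: 19).
Terminal value 19.

u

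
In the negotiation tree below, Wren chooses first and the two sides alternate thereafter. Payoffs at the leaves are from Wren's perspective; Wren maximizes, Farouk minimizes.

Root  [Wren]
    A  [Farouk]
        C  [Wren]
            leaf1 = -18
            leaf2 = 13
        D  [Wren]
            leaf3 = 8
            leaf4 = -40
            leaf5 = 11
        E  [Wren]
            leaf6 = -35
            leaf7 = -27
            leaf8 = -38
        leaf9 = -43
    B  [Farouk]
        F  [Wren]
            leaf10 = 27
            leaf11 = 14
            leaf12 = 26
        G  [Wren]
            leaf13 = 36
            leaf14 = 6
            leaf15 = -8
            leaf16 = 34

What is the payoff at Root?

27

C (Wren): max(-18, 13) = 13
D (Wren): max(8, -40, 11) = 11
E (Wren): max(-35, -27, -38) = -27
A (Farouk): min(13, 11, -27, -43) = -43
F (Wren): max(27, 14, 26) = 27
G (Wren): max(36, 6, -8, 34) = 36
B (Farouk): min(27, 36) = 27
Root (Wren): max(-43, 27) = 27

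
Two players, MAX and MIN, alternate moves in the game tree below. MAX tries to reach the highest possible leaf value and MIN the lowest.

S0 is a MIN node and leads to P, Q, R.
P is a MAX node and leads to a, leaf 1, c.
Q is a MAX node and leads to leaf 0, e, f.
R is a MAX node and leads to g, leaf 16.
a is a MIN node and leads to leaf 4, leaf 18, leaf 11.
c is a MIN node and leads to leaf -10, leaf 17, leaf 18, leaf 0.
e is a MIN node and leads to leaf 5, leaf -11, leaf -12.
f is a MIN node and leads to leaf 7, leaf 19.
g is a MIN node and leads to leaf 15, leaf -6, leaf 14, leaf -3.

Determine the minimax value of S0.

4

a (MIN): min(4, 18, 11) = 4
c (MIN): min(-10, 17, 18, 0) = -10
P (MAX): max(4, 1, -10) = 4
e (MIN): min(5, -11, -12) = -12
f (MIN): min(7, 19) = 7
Q (MAX): max(0, -12, 7) = 7
g (MIN): min(15, -6, 14, -3) = -6
R (MAX): max(-6, 16) = 16
S0 (MIN): min(4, 7, 16) = 4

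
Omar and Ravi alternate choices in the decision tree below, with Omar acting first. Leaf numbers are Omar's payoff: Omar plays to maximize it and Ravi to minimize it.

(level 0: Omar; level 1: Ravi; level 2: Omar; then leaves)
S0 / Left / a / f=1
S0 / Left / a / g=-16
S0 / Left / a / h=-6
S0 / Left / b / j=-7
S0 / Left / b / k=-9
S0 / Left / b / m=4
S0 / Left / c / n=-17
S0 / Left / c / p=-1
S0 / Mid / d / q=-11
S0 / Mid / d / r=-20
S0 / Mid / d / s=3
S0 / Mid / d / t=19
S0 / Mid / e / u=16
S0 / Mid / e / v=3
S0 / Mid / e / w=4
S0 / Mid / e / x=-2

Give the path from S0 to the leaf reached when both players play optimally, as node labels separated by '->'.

a (Omar): max(1, -16, -6) = 1
b (Omar): max(-7, -9, 4) = 4
c (Omar): max(-17, -1) = -1
Left (Ravi): min(1, 4, -1) = -1
d (Omar): max(-11, -20, 3, 19) = 19
e (Omar): max(16, 3, 4, -2) = 16
Mid (Ravi): min(19, 16) = 16
S0 (Omar): max(-1, 16) = 16
At S0, Omar picks Mid (highest: 16).
At Mid, Ravi picks e (lowest: 16).
At e, Omar picks u (highest: 16).
Terminal value 16.

S0 -> Mid -> e -> u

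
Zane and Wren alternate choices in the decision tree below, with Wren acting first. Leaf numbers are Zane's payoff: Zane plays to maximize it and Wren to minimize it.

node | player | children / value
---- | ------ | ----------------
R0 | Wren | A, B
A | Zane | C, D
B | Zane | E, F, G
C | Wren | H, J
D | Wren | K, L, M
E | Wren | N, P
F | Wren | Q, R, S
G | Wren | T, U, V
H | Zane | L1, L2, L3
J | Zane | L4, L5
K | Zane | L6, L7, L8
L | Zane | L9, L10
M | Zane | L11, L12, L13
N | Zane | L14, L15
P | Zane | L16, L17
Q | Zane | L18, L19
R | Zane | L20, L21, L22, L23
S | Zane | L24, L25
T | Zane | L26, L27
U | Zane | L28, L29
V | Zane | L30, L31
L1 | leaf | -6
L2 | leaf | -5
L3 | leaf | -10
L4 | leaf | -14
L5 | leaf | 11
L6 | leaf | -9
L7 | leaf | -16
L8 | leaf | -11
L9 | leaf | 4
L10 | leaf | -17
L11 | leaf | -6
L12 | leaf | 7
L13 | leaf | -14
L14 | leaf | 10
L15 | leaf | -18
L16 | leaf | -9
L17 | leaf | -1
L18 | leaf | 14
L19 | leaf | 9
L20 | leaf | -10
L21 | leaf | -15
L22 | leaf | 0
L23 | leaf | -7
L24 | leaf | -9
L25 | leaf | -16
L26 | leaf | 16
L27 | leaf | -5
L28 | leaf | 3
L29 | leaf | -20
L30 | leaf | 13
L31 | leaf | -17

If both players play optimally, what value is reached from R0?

H (Zane): max(-6, -5, -10) = -5
J (Zane): max(-14, 11) = 11
C (Wren): min(-5, 11) = -5
K (Zane): max(-9, -16, -11) = -9
L (Zane): max(4, -17) = 4
M (Zane): max(-6, 7, -14) = 7
D (Wren): min(-9, 4, 7) = -9
A (Zane): max(-5, -9) = -5
N (Zane): max(10, -18) = 10
P (Zane): max(-9, -1) = -1
E (Wren): min(10, -1) = -1
Q (Zane): max(14, 9) = 14
R (Zane): max(-10, -15, 0, -7) = 0
S (Zane): max(-9, -16) = -9
F (Wren): min(14, 0, -9) = -9
T (Zane): max(16, -5) = 16
U (Zane): max(3, -20) = 3
V (Zane): max(13, -17) = 13
G (Wren): min(16, 3, 13) = 3
B (Zane): max(-1, -9, 3) = 3
R0 (Wren): min(-5, 3) = -5

-5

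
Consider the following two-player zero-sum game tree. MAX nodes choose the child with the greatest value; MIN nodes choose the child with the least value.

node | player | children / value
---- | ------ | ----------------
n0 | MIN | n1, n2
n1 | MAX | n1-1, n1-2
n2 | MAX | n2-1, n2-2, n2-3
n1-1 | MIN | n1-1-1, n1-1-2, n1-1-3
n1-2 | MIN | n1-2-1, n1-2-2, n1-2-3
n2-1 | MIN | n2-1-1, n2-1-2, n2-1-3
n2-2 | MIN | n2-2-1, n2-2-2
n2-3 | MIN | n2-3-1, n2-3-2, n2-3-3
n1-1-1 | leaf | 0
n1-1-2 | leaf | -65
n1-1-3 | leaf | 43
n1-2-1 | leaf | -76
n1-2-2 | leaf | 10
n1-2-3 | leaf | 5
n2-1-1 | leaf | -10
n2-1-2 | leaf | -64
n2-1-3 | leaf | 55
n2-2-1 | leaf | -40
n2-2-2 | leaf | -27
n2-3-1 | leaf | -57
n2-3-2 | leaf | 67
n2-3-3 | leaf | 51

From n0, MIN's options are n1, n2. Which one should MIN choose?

n1-1 (MIN): min(0, -65, 43) = -65
n1-2 (MIN): min(-76, 10, 5) = -76
n1 (MAX): max(-65, -76) = -65
n2-1 (MIN): min(-10, -64, 55) = -64
n2-2 (MIN): min(-40, -27) = -40
n2-3 (MIN): min(-57, 67, 51) = -57
n2 (MAX): max(-64, -40, -57) = -40
n0 (MIN): min(-65, -40) = -65
MIN at n0 wants the lowest of {n1=-65, n2=-40}, so chooses n1.

n1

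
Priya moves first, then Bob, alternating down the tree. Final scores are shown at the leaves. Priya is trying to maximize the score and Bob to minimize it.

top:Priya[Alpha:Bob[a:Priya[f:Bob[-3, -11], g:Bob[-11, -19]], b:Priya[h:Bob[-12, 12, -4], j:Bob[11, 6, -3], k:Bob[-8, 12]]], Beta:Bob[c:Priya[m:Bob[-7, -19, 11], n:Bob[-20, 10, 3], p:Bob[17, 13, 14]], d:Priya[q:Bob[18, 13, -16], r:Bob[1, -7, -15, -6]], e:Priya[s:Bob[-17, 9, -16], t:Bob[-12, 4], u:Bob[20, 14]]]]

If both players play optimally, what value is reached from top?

f (Bob): min(-3, -11) = -11
g (Bob): min(-11, -19) = -19
a (Priya): max(-11, -19) = -11
h (Bob): min(-12, 12, -4) = -12
j (Bob): min(11, 6, -3) = -3
k (Bob): min(-8, 12) = -8
b (Priya): max(-12, -3, -8) = -3
Alpha (Bob): min(-11, -3) = -11
m (Bob): min(-7, -19, 11) = -19
n (Bob): min(-20, 10, 3) = -20
p (Bob): min(17, 13, 14) = 13
c (Priya): max(-19, -20, 13) = 13
q (Bob): min(18, 13, -16) = -16
r (Bob): min(1, -7, -15, -6) = -15
d (Priya): max(-16, -15) = -15
s (Bob): min(-17, 9, -16) = -17
t (Bob): min(-12, 4) = -12
u (Bob): min(20, 14) = 14
e (Priya): max(-17, -12, 14) = 14
Beta (Bob): min(13, -15, 14) = -15
top (Priya): max(-11, -15) = -11

-11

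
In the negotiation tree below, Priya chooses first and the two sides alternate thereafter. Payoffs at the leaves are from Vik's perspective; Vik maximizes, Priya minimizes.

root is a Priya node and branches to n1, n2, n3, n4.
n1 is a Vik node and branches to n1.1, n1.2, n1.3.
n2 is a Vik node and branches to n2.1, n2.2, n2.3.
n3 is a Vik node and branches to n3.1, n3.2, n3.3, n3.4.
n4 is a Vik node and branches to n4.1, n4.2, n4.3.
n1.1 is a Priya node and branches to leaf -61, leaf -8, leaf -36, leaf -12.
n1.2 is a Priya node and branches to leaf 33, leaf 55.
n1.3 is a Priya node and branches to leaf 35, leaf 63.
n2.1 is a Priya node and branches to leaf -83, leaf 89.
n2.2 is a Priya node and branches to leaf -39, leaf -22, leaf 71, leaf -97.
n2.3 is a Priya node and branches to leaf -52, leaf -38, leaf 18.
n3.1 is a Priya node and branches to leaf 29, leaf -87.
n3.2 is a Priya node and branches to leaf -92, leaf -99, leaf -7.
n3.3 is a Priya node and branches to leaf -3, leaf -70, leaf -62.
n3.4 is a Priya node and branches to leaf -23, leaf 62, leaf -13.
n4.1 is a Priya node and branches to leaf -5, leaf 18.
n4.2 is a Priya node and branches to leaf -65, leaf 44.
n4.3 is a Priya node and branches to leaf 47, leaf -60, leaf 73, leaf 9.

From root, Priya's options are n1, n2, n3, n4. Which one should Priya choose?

n2

n1.1 (Priya): min(-61, -8, -36, -12) = -61
n1.2 (Priya): min(33, 55) = 33
n1.3 (Priya): min(35, 63) = 35
n1 (Vik): max(-61, 33, 35) = 35
n2.1 (Priya): min(-83, 89) = -83
n2.2 (Priya): min(-39, -22, 71, -97) = -97
n2.3 (Priya): min(-52, -38, 18) = -52
n2 (Vik): max(-83, -97, -52) = -52
n3.1 (Priya): min(29, -87) = -87
n3.2 (Priya): min(-92, -99, -7) = -99
n3.3 (Priya): min(-3, -70, -62) = -70
n3.4 (Priya): min(-23, 62, -13) = -23
n3 (Vik): max(-87, -99, -70, -23) = -23
n4.1 (Priya): min(-5, 18) = -5
n4.2 (Priya): min(-65, 44) = -65
n4.3 (Priya): min(47, -60, 73, 9) = -60
n4 (Vik): max(-5, -65, -60) = -5
root (Priya): min(35, -52, -23, -5) = -52
Priya at root wants the lowest of {n1=35, n2=-52, n3=-23, n4=-5}, so chooses n2.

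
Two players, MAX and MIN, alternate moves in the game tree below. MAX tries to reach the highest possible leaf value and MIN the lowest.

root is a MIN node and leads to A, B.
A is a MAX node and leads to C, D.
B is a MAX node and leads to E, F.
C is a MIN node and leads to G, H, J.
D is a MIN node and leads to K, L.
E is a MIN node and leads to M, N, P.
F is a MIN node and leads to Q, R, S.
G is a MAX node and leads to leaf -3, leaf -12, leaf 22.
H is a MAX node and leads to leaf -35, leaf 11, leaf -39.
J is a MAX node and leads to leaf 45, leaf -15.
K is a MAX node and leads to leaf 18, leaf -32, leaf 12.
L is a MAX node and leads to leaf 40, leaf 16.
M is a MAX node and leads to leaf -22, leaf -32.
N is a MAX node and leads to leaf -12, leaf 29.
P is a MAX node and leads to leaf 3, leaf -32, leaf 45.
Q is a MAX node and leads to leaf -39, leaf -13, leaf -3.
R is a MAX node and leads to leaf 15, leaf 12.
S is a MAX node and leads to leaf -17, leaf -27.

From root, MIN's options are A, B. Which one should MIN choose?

B

G (MAX): max(-3, -12, 22) = 22
H (MAX): max(-35, 11, -39) = 11
J (MAX): max(45, -15) = 45
C (MIN): min(22, 11, 45) = 11
K (MAX): max(18, -32, 12) = 18
L (MAX): max(40, 16) = 40
D (MIN): min(18, 40) = 18
A (MAX): max(11, 18) = 18
M (MAX): max(-22, -32) = -22
N (MAX): max(-12, 29) = 29
P (MAX): max(3, -32, 45) = 45
E (MIN): min(-22, 29, 45) = -22
Q (MAX): max(-39, -13, -3) = -3
R (MAX): max(15, 12) = 15
S (MAX): max(-17, -27) = -17
F (MIN): min(-3, 15, -17) = -17
B (MAX): max(-22, -17) = -17
root (MIN): min(18, -17) = -17
MIN at root wants the lowest of {A=18, B=-17}, so chooses B.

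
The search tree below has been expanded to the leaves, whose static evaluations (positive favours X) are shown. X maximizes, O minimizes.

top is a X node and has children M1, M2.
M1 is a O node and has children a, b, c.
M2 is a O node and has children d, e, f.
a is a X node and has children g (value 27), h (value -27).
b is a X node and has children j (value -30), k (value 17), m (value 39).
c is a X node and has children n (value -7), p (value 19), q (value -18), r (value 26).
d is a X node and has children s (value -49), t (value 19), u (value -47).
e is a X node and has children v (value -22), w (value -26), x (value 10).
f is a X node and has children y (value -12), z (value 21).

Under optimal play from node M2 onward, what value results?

10

d (X): max(-49, 19, -47) = 19
e (X): max(-22, -26, 10) = 10
f (X): max(-12, 21) = 21
M2 (O): min(19, 10, 21) = 10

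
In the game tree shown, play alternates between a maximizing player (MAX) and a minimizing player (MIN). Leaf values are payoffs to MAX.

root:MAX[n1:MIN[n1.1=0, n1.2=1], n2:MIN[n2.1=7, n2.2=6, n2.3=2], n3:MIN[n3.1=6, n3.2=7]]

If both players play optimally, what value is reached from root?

6

n1 (MIN): min(0, 1) = 0
n2 (MIN): min(7, 6, 2) = 2
n3 (MIN): min(6, 7) = 6
root (MAX): max(0, 2, 6) = 6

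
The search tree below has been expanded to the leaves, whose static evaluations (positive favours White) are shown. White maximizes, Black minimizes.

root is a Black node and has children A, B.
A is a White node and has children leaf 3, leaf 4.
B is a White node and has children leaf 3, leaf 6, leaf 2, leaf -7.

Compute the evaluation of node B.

B (White): max(3, 6, 2, -7) = 6

6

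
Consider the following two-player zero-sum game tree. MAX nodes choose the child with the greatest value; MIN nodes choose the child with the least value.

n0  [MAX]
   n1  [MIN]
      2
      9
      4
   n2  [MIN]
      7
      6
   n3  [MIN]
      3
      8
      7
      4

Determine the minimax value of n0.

n1 (MIN): min(2, 9, 4) = 2
n2 (MIN): min(7, 6) = 6
n3 (MIN): min(3, 8, 7, 4) = 3
n0 (MAX): max(2, 6, 3) = 6

6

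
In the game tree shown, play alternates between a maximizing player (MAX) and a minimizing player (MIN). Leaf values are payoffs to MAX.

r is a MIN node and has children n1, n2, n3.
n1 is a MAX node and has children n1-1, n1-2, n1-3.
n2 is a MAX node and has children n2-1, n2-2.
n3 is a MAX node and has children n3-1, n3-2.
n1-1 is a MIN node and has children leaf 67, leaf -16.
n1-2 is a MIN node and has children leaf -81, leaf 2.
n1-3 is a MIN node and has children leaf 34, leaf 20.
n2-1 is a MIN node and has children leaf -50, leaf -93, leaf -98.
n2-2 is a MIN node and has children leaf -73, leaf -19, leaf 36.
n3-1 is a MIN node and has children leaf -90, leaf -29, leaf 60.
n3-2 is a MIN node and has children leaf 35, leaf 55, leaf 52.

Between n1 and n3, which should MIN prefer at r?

n1-1 (MIN): min(67, -16) = -16
n1-2 (MIN): min(-81, 2) = -81
n1-3 (MIN): min(34, 20) = 20
n1 (MAX): max(-16, -81, 20) = 20
n3-1 (MIN): min(-90, -29, 60) = -90
n3-2 (MIN): min(35, 55, 52) = 35
n3 (MAX): max(-90, 35) = 35
MIN prefers the lower value; n1=20, n3=35. n1 is better since 20 < 35.

n1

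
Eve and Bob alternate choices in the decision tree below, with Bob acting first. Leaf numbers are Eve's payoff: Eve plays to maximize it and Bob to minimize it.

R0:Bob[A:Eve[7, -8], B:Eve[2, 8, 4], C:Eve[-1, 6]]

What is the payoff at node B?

8

B (Eve): max(2, 8, 4) = 8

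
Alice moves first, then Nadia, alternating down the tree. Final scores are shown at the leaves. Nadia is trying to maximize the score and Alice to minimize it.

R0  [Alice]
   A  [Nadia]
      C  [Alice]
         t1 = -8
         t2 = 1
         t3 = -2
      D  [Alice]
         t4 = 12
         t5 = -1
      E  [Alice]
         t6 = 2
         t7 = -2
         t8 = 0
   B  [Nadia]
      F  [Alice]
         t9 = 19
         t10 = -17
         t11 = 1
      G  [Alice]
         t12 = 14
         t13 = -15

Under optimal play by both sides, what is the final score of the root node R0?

-15

C (Alice): min(-8, 1, -2) = -8
D (Alice): min(12, -1) = -1
E (Alice): min(2, -2, 0) = -2
A (Nadia): max(-8, -1, -2) = -1
F (Alice): min(19, -17, 1) = -17
G (Alice): min(14, -15) = -15
B (Nadia): max(-17, -15) = -15
R0 (Alice): min(-1, -15) = -15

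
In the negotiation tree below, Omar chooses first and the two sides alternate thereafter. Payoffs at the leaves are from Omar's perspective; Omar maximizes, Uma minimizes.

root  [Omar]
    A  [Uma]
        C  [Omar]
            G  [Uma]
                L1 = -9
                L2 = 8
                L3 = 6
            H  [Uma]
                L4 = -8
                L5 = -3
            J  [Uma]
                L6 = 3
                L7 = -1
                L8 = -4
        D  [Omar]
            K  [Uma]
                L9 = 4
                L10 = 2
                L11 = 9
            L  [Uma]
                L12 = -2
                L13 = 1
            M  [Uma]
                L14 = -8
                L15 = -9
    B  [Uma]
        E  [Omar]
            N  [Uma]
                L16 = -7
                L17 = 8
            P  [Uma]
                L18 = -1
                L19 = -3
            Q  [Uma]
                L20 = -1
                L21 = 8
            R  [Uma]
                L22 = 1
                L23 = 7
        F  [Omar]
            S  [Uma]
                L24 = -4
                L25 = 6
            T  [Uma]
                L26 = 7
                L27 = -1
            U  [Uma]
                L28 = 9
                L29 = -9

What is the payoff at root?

G (Uma): min(-9, 8, 6) = -9
H (Uma): min(-8, -3) = -8
J (Uma): min(3, -1, -4) = -4
C (Omar): max(-9, -8, -4) = -4
K (Uma): min(4, 2, 9) = 2
L (Uma): min(-2, 1) = -2
M (Uma): min(-8, -9) = -9
D (Omar): max(2, -2, -9) = 2
A (Uma): min(-4, 2) = -4
N (Uma): min(-7, 8) = -7
P (Uma): min(-1, -3) = -3
Q (Uma): min(-1, 8) = -1
R (Uma): min(1, 7) = 1
E (Omar): max(-7, -3, -1, 1) = 1
S (Uma): min(-4, 6) = -4
T (Uma): min(7, -1) = -1
U (Uma): min(9, -9) = -9
F (Omar): max(-4, -1, -9) = -1
B (Uma): min(1, -1) = -1
root (Omar): max(-4, -1) = -1

-1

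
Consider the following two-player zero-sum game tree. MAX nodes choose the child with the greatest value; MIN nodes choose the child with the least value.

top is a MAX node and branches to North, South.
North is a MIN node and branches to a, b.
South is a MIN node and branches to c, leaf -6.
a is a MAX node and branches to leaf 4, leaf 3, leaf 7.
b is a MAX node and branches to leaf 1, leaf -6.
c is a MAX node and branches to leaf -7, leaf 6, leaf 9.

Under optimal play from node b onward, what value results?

1

b (MAX): max(1, -6) = 1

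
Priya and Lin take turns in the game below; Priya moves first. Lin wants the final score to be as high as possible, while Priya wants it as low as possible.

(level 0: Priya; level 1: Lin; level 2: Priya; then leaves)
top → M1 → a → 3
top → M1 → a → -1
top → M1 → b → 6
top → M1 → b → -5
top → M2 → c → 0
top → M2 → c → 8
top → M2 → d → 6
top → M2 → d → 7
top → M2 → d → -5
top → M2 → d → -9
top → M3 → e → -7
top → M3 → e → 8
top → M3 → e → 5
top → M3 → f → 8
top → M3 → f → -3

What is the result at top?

-3

a (Priya): min(3, -1) = -1
b (Priya): min(6, -5) = -5
M1 (Lin): max(-1, -5) = -1
c (Priya): min(0, 8) = 0
d (Priya): min(6, 7, -5, -9) = -9
M2 (Lin): max(0, -9) = 0
e (Priya): min(-7, 8, 5) = -7
f (Priya): min(8, -3) = -3
M3 (Lin): max(-7, -3) = -3
top (Priya): min(-1, 0, -3) = -3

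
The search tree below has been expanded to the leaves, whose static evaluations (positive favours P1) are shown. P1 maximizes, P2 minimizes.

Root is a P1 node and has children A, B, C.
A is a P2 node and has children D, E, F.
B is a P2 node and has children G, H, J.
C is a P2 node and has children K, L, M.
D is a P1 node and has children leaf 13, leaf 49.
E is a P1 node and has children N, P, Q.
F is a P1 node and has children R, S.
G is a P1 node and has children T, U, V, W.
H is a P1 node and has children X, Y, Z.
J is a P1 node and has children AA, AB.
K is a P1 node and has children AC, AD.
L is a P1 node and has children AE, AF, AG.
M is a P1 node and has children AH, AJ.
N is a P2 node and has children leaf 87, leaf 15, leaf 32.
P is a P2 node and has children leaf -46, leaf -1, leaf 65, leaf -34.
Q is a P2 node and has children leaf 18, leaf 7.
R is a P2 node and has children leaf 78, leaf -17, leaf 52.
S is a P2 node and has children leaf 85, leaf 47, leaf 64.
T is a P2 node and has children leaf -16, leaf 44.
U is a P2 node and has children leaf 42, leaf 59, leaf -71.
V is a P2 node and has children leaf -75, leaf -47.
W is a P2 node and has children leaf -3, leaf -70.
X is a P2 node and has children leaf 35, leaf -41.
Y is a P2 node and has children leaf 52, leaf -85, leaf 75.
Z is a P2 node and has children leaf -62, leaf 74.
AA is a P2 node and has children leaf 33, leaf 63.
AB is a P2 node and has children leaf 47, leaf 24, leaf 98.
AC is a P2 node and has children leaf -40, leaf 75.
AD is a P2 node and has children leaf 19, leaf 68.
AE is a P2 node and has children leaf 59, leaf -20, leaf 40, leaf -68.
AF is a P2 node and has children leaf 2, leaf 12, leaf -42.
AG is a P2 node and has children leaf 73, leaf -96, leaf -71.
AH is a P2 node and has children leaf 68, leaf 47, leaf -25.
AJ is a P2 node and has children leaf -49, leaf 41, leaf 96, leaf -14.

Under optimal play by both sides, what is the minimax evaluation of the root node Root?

D (P1): max(13, 49) = 49
N (P2): min(87, 15, 32) = 15
P (P2): min(-46, -1, 65, -34) = -46
Q (P2): min(18, 7) = 7
E (P1): max(15, -46, 7) = 15
R (P2): min(78, -17, 52) = -17
S (P2): min(85, 47, 64) = 47
F (P1): max(-17, 47) = 47
A (P2): min(49, 15, 47) = 15
T (P2): min(-16, 44) = -16
U (P2): min(42, 59, -71) = -71
V (P2): min(-75, -47) = -75
W (P2): min(-3, -70) = -70
G (P1): max(-16, -71, -75, -70) = -16
X (P2): min(35, -41) = -41
Y (P2): min(52, -85, 75) = -85
Z (P2): min(-62, 74) = -62
H (P1): max(-41, -85, -62) = -41
AA (P2): min(33, 63) = 33
AB (P2): min(47, 24, 98) = 24
J (P1): max(33, 24) = 33
B (P2): min(-16, -41, 33) = -41
AC (P2): min(-40, 75) = -40
AD (P2): min(19, 68) = 19
K (P1): max(-40, 19) = 19
AE (P2): min(59, -20, 40, -68) = -68
AF (P2): min(2, 12, -42) = -42
AG (P2): min(73, -96, -71) = -96
L (P1): max(-68, -42, -96) = -42
AH (P2): min(68, 47, -25) = -25
AJ (P2): min(-49, 41, 96, -14) = -49
M (P1): max(-25, -49) = -25
C (P2): min(19, -42, -25) = -42
Root (P1): max(15, -41, -42) = 15

15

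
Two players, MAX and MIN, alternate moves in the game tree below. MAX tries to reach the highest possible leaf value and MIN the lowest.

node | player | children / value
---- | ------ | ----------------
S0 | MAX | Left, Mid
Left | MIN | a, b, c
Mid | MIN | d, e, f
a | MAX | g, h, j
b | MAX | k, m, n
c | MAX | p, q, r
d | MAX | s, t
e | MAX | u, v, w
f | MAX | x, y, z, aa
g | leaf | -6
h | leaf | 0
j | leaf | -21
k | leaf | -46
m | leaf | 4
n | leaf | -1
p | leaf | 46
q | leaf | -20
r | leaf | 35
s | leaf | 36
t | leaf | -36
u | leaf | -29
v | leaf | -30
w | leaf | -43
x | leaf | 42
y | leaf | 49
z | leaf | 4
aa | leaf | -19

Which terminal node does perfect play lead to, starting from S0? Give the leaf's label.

h

a (MAX): max(-6, 0, -21) = 0
b (MAX): max(-46, 4, -1) = 4
c (MAX): max(46, -20, 35) = 46
Left (MIN): min(0, 4, 46) = 0
d (MAX): max(36, -36) = 36
e (MAX): max(-29, -30, -43) = -29
f (MAX): max(42, 49, 4, -19) = 49
Mid (MIN): min(36, -29, 49) = -29
S0 (MAX): max(0, -29) = 0
At S0, MAX picks Left (highest: 0).
At Left, MIN picks a (lowest: 0).
At a, MAX picks h (highest: 0).
Terminal value 0.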